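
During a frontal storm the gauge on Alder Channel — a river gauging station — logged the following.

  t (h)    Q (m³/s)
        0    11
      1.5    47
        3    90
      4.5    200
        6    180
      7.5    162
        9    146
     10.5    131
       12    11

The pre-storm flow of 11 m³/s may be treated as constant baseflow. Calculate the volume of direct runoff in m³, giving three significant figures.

Direct-runoff ordinates (Q − Q_b): 0.0, 36.0, 79.0, 189.0, 169.0, 151.0, 135.0, 120.0, 0.0 m³/s.
ΣQ_DR = 879.0 m³/s.
With Δt = 1.5 h = 5400 s, V = ΣQ_DR · Δt = 879.0 × 5400 = 4.75 × 10^6 m³.

V ≈ 4.75 × 10^6 m³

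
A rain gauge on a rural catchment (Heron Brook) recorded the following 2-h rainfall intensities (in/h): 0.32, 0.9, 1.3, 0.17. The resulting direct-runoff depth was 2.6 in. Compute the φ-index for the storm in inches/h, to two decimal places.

φ ≈ 0.45 in/h

Only the 2 blocks with intensity above φ contribute runoff: 0.9, 1.3 in/h.
Σ(I−φ)·Δt = d  ⇒  (0.9+1.3 − 2φ)·2 = 2.6
φ = (2.200 − 2.6/2) / 2 = 0.45 in/h.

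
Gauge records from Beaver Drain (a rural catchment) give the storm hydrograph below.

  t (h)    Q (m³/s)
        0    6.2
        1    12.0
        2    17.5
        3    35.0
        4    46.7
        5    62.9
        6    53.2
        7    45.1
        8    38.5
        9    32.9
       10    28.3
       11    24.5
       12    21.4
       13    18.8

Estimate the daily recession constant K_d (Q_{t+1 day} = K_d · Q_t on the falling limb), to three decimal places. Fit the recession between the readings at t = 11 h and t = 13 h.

Between t = 11 h and t = 13 h the flow falls from 24.5 to 18.8 m³/s over 2×1 h = 2 h.
Per-interval ratio K = (18.8/24.5)^(1/2) = 0.8760; K_d = K^(24/1) = 0.042.

K_d ≈ 0.042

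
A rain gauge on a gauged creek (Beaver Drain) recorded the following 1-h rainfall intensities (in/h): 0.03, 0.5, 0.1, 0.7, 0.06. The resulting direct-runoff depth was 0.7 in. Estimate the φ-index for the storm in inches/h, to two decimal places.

φ ≈ 0.25 in/h

Only the 2 blocks with intensity above φ contribute runoff: 0.5, 0.7 in/h.
Σ(I−φ)·Δt = d  ⇒  (0.5+0.7 − 2φ)·1 = 0.7
φ = (1.200 − 0.7/1) / 2 = 0.25 in/h.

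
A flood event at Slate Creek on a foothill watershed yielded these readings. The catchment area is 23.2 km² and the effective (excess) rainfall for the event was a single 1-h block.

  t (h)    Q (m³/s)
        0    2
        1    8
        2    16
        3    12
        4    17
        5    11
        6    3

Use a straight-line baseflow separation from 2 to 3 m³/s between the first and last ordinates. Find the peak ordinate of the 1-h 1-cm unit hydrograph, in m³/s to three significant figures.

U_p ≈ 17.9 m³/s

Direct runoff: 0.00, 5.83, 13.67, 9.50, 14.33, 8.17, 0.00 m³/s; ΣQ_DR = 51.50 m³/s, peak = 14.33 m³/s.
Runoff depth d = ΣQ_DR·Δt / A = 51.50 × 3600 / (23.2 km²) = 7.991 mm.
The 1-cm UH is the DRH scaled by (10 mm)/d, so U_p = 14.33 × 10/7.991 = 17.9 m³/s.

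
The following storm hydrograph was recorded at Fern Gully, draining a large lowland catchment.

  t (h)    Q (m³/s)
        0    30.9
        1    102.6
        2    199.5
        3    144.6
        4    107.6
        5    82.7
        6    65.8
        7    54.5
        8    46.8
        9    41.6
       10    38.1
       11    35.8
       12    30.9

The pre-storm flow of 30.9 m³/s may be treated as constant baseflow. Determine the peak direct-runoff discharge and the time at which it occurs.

Subtracting baseflow gives direct-runoff ordinates: 0.0, 71.7, 168.6, 113.7, 76.7, 51.8, 34.9, 23.6, 15.9, 10.7, 7.2, 4.9, 0.0 m³/s.
The maximum is 168.6 m³/s, occurring at the reading for t = 2 h.

Q_p = 168.6 m³/s at t = 2 h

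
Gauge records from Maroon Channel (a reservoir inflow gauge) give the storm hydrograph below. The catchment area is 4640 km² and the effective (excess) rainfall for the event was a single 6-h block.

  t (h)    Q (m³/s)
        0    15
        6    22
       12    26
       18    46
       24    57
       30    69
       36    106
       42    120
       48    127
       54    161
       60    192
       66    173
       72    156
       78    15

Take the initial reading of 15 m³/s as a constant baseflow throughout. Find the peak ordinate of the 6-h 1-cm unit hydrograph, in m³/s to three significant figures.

U_p ≈ 354 m³/s

Direct runoff: 0.0, 7.0, 11.0, 31.0, 42.0, 54.0, 91.0, 105.0, 112.0, 146.0, 177.0, 158.0, 141.0, 0.0 m³/s; ΣQ_DR = 1075 m³/s, peak = 177.0 m³/s.
Runoff depth d = ΣQ_DR·Δt / A = 1075 × 21600 / (4640 km²) = 5.004 mm.
The 1-cm UH is the DRH scaled by (10 mm)/d, so U_p = 177.0 × 10/5.004 = 354 m³/s.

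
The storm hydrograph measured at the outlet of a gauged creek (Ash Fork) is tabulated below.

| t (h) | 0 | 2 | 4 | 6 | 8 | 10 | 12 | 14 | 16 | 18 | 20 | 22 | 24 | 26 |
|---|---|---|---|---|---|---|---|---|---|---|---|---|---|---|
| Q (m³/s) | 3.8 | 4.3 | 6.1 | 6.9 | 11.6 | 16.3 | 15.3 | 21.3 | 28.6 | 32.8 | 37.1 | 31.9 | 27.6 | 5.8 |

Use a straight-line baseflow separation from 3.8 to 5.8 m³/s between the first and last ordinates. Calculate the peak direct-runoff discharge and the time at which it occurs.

Q_p = 31.76 m³/s at t = 20 h

Subtracting baseflow gives direct-runoff ordinates: 0.00, 0.35, 1.99, 2.64, 7.18, 11.73, 10.58, 16.42, 23.57, 27.62, 31.76, 26.41, 21.95, 0.00 m³/s.
The maximum is 31.76 m³/s, occurring at the reading for t = 20 h.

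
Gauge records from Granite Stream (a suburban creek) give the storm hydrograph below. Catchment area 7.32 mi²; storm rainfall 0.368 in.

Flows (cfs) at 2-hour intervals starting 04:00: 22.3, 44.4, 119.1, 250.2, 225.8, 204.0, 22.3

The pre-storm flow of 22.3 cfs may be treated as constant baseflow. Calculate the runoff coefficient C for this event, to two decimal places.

C ≈ 0.84

ΣQ_DR = 732.0 cfs; V = ΣQ_DR·Δt = 5.270 × 10^6 ft³.
Runoff depth d = V / A = 0.3099 in.
C = d / P = 0.3099 / 0.368 = 0.84.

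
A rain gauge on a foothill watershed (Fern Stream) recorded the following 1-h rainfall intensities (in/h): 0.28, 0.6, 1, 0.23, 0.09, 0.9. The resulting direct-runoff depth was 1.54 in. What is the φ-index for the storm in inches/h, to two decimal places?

Only the 3 blocks with intensity above φ contribute runoff: 0.6, 1, 0.9 in/h.
Σ(I−φ)·Δt = d  ⇒  (0.6+1+0.9 − 3φ)·1 = 1.54
φ = (2.500 − 1.54/1) / 3 = 0.32 in/h.

φ ≈ 0.32 in/h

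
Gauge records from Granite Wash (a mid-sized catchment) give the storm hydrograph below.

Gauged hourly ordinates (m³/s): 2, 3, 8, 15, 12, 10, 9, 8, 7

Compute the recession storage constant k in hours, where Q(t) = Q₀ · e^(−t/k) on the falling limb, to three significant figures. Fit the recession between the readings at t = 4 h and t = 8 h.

k ≈ 7.42 h

On the falling limb, Q drops from 12 to 7 m³/s between t = 4 h and t = 8 h (Δt = 4 h).
k = −Δt / ln(Q₂/Q₁) = −4 / ln(7/12) = 7.42 h.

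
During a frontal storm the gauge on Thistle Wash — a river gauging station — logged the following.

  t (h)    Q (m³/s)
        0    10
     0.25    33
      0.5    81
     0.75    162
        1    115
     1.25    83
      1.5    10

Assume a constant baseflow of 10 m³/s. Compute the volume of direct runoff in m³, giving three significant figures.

Direct-runoff ordinates (Q − Q_b): 0.0, 23.0, 71.0, 152.0, 105.0, 73.0, 0.0 m³/s.
ΣQ_DR = 424.0 m³/s.
With Δt = 0.25 h = 900 s, V = ΣQ_DR · Δt = 424.0 × 900 = 3.82 × 10^5 m³.

V ≈ 3.82 × 10^5 m³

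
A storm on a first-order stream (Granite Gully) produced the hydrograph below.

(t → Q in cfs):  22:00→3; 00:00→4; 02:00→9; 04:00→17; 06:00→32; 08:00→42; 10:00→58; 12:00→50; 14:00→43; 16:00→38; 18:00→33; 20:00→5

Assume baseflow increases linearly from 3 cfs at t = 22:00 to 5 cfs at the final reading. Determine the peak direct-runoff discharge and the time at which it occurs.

Subtracting baseflow gives direct-runoff ordinates: 0.00, 0.82, 5.64, 13.45, 28.27, 38.09, 53.91, 45.73, 38.55, 33.36, 28.18, 0.00 cfs.
The maximum is 53.91 cfs, occurring at the reading for t = 10:00.

Q_p = 53.91 cfs at t = 10:00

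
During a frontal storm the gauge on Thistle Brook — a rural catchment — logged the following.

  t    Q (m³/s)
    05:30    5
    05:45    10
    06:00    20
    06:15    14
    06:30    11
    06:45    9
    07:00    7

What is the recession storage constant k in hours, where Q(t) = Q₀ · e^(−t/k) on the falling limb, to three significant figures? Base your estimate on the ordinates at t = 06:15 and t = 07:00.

k ≈ 1.08 h

On the falling limb, Q drops from 14 to 7 m³/s between t = 06:15 and t = 07:00 (Δt = 0.75 h).
k = −Δt / ln(Q₂/Q₁) = −0.75 / ln(7/14) = 1.08 h.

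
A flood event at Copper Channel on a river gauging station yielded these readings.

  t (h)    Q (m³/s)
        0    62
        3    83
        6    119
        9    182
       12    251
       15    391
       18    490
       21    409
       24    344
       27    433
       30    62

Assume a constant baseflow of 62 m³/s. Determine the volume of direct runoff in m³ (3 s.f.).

V ≈ 2.32 × 10^7 m³

Direct-runoff ordinates (Q − Q_b): 0.0, 21.0, 57.0, 120.0, 189.0, 329.0, 428.0, 347.0, 282.0, 371.0, 0.0 m³/s.
ΣQ_DR = 2144 m³/s.
With Δt = 3 h = 10800 s, V = ΣQ_DR · Δt = 2144 × 10800 = 2.32 × 10^7 m³.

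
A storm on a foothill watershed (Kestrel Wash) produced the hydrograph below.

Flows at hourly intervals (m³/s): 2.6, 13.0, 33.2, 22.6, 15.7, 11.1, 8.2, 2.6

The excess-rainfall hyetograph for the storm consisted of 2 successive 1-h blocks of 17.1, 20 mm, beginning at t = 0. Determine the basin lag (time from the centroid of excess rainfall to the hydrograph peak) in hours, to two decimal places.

Centroid of excess rainfall: t_c = Σ P_i·t̄_i / ΣP_i = 1.0391 h (block centres at 0.5, 1.5 h).
Hydrograph peak occurs at t = 2 h, so basin lag t_L = 2 − 1.0391 = 0.96 h.

t_L ≈ 0.96 h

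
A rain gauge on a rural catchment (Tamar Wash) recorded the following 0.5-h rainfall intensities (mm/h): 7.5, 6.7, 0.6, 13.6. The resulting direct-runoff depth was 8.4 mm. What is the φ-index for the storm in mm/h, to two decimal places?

Only the 3 blocks with intensity above φ contribute runoff: 7.5, 6.7, 13.6 mm/h.
Σ(I−φ)·Δt = d  ⇒  (7.5+6.7+13.6 − 3φ)·0.5 = 8.4
φ = (27.80 − 8.4/0.5) / 3 = 3.67 mm/h.

φ ≈ 3.67 mm/h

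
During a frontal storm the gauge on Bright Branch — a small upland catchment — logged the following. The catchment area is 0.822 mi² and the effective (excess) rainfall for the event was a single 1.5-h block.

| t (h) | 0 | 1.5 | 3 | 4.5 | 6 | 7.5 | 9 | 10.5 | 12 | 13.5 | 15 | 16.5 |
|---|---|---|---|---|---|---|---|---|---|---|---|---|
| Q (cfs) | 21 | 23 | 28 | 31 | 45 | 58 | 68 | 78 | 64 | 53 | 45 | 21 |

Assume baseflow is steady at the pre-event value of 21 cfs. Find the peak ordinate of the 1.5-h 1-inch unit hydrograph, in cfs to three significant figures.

Direct runoff: 0.0, 2.0, 7.0, 10.0, 24.0, 37.0, 47.0, 57.0, 43.0, 32.0, 24.0, 0.0 cfs; ΣQ_DR = 283.0 cfs, peak = 57.0 cfs.
Runoff depth d = ΣQ_DR·Δt / A = 283.0 × 5400 / (0.822 mi²) = 0.8002 in.
The 1-inch UH is the DRH scaled by (1 in)/d, so U_p = 57.0 × 1/0.8002 = 71.2 cfs.

U_p ≈ 71.2 cfs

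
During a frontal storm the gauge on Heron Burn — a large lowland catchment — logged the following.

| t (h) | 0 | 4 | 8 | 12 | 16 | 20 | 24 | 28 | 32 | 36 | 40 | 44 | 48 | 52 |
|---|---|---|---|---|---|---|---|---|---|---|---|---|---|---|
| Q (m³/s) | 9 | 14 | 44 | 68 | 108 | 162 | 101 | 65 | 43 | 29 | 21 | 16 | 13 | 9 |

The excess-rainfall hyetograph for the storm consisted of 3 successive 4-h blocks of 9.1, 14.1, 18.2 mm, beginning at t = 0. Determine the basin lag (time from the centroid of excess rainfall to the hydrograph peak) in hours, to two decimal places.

Centroid of excess rainfall: t_c = Σ P_i·t̄_i / ΣP_i = 6.8792 h (block centres at 2, 6, 10 h).
Hydrograph peak occurs at t = 20 h, so basin lag t_L = 20 − 6.8792 = 13.12 h.

t_L ≈ 13.12 h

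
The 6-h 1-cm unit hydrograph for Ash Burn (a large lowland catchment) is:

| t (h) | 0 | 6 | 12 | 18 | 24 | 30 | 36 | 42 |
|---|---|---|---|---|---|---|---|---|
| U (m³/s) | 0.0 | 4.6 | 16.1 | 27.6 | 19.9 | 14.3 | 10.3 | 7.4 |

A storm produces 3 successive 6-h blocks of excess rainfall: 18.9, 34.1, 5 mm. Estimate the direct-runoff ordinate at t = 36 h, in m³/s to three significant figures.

By discrete convolution, Q_j = Σ (P_i / 10 mm) · U_{j−i}.
At t = 36 h (j=6): Q = (18.9/10)·10.3 + (34.1/10)·14.3 + (5/10)·19.9 = 78.2 m³/s.

Q ≈ 78.2 m³/s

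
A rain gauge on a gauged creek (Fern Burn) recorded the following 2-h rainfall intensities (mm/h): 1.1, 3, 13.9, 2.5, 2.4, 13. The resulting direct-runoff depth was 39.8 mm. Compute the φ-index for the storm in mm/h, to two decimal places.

Only the 2 blocks with intensity above φ contribute runoff: 13.9, 13 mm/h.
Σ(I−φ)·Δt = d  ⇒  (13.9+13 − 2φ)·2 = 39.8
φ = (26.90 − 39.8/2) / 2 = 3.50 mm/h.

φ ≈ 3.50 mm/h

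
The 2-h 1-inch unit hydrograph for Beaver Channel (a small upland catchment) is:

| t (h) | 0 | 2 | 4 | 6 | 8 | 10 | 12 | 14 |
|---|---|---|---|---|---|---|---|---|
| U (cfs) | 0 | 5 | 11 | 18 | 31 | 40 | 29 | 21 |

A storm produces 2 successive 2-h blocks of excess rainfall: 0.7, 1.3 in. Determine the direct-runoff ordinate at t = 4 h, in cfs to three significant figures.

By discrete convolution, Q_j = Σ (P_i / 1 in) · U_{j−i}.
At t = 4 h (j=2): Q = (0.7/1)·11 + (1.3/1)·5 = 14.2 cfs.

Q ≈ 14.2 cfs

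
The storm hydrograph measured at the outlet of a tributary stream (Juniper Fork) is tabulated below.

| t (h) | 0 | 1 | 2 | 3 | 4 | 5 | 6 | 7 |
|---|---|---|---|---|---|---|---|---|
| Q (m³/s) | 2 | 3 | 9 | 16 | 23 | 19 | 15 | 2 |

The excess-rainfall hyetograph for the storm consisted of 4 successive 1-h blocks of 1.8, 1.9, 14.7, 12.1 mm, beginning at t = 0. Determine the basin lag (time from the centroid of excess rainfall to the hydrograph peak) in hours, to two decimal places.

Centroid of excess rainfall: t_c = Σ P_i·t̄_i / ΣP_i = 2.7164 h (block centres at 0.5, 1.5, 2.5, 3.5 h).
Hydrograph peak occurs at t = 4 h, so basin lag t_L = 4 − 2.7164 = 1.28 h.

t_L ≈ 1.28 h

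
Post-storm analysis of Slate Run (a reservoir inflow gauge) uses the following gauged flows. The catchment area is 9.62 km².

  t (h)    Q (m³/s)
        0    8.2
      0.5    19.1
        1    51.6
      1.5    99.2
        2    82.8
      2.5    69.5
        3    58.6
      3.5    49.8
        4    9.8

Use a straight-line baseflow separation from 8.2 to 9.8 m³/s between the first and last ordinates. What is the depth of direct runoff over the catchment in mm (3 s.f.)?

Direct runoff: 0.00, 10.70, 43.00, 90.40, 73.80, 60.30, 49.20, 40.20, 0.00 m³/s; ΣQ_DR = 367.6 m³/s.
V = ΣQ_DR · Δt = 367.6 × 1800 s = 6.617 × 10^5 m³.
Over A = 9.62 km², depth = V / A = 68.8 mm.

d ≈ 68.8 mm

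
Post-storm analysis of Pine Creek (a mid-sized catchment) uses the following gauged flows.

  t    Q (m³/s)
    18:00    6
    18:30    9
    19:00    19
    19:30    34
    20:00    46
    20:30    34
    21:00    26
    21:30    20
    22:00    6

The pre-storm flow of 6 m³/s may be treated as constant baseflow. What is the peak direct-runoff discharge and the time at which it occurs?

Subtracting baseflow gives direct-runoff ordinates: 0.0, 3.0, 13.0, 28.0, 40.0, 28.0, 20.0, 14.0, 0.0 m³/s.
The maximum is 40.0 m³/s, occurring at the reading for t = 20:00.

Q_p = 40.0 m³/s at t = 20:00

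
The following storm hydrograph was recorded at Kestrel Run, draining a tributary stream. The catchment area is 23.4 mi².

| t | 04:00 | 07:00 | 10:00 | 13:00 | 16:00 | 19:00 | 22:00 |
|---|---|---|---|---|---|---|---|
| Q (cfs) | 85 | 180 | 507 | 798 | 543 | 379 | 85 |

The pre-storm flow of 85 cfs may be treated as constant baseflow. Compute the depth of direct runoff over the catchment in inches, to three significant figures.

d ≈ 0.394 in

Direct runoff: 0.0, 95.0, 422.0, 713.0, 458.0, 294.0, 0.0 cfs; ΣQ_DR = 1982 cfs.
V = ΣQ_DR · Δt = 1982 × 10800 s = 2.141 × 10^7 ft³.
Over A = 23.4 mi², depth = V / A = 0.394 in.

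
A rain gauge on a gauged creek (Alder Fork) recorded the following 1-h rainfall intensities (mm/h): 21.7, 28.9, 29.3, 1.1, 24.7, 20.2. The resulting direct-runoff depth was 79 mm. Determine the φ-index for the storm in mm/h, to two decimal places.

Only the 5 blocks with intensity above φ contribute runoff: 21.7, 28.9, 29.3, 24.7, 20.2 mm/h.
Σ(I−φ)·Δt = d  ⇒  (21.7+28.9+29.3+24.7+20.2 − 5φ)·1 = 79
φ = (124.8 − 79/1) / 5 = 9.16 mm/h.

φ ≈ 9.16 mm/h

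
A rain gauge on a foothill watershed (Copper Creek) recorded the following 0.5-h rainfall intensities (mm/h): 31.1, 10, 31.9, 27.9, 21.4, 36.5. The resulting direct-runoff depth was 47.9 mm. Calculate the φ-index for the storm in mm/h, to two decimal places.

φ ≈ 10.60 mm/h

Only the 5 blocks with intensity above φ contribute runoff: 31.1, 31.9, 27.9, 21.4, 36.5 mm/h.
Σ(I−φ)·Δt = d  ⇒  (31.1+31.9+27.9+21.4+36.5 − 5φ)·0.5 = 47.9
φ = (148.8 − 47.9/0.5) / 5 = 10.60 mm/h.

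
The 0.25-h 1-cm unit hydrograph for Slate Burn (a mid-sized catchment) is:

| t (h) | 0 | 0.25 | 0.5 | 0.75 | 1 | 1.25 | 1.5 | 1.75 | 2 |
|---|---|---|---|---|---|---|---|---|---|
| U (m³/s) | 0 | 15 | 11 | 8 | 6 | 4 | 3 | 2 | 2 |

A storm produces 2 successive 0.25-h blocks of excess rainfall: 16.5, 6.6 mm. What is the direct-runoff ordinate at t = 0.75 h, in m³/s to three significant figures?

Q ≈ 20.5 m³/s

By discrete convolution, Q_j = Σ (P_i / 10 mm) · U_{j−i}.
At t = 0.75 h (j=3): Q = (16.5/10)·8 + (6.6/10)·11 = 20.5 m³/s.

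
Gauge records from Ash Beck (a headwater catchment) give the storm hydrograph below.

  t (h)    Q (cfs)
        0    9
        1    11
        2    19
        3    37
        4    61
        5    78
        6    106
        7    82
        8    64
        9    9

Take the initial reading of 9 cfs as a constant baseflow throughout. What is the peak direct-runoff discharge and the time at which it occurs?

Subtracting baseflow gives direct-runoff ordinates: 0.0, 2.0, 10.0, 28.0, 52.0, 69.0, 97.0, 73.0, 55.0, 0.0 cfs.
The maximum is 97.0 cfs, occurring at the reading for t = 6 h.

Q_p = 97.0 cfs at t = 6 h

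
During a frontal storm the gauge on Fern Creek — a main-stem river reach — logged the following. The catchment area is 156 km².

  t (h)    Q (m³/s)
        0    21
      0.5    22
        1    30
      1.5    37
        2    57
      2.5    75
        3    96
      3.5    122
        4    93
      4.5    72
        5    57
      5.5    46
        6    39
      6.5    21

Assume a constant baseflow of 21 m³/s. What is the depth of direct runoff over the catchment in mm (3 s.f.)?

Direct runoff: 0.0, 1.0, 9.0, 16.0, 36.0, 54.0, 75.0, 101.0, 72.0, 51.0, 36.0, 25.0, 18.0, 0.0 m³/s; ΣQ_DR = 494.0 m³/s.
V = ΣQ_DR · Δt = 494.0 × 1800 s = 8.892 × 10^5 m³.
Over A = 156 km², depth = V / A = 5.70 mm.

d ≈ 5.70 mm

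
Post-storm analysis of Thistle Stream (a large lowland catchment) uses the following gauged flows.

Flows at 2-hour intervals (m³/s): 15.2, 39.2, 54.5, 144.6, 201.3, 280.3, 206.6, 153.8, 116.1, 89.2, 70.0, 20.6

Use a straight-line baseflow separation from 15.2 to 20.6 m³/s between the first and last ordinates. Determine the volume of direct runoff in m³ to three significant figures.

V ≈ 8.47 × 10^6 m³

Direct-runoff ordinates (Q − Q_b): 0.00, 23.51, 38.32, 127.93, 184.14, 262.65, 188.45, 135.16, 96.97, 69.58, 49.89, 0.00 m³/s.
ΣQ_DR = 1177 m³/s.
With Δt = 2 h = 7200 s, V = ΣQ_DR · Δt = 1177 × 7200 = 8.47 × 10^6 m³.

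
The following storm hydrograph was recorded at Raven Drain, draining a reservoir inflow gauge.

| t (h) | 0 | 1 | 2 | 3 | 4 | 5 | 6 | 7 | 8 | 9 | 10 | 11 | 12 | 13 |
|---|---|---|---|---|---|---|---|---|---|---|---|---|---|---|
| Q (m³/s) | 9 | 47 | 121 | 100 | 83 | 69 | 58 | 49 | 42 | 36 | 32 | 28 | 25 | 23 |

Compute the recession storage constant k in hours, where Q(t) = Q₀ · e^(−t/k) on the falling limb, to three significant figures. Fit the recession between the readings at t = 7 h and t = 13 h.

On the falling limb, Q drops from 49 to 23 m³/s between t = 7 h and t = 13 h (Δt = 6 h).
k = −Δt / ln(Q₂/Q₁) = −6 / ln(23/49) = 7.93 h.

k ≈ 7.93 h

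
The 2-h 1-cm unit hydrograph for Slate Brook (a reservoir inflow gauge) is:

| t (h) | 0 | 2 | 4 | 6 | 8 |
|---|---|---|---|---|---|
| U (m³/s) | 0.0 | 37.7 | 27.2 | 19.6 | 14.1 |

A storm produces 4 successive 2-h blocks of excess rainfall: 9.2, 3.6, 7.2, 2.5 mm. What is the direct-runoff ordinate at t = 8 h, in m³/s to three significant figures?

By discrete convolution, Q_j = Σ (P_i / 10 mm) · U_{j−i}.
At t = 8 h (j=4): Q = (9.2/10)·14.1 + (3.6/10)·19.6 + (7.2/10)·27.2 + (2.5/10)·37.7 = 49.0 m³/s.

Q ≈ 49.0 m³/s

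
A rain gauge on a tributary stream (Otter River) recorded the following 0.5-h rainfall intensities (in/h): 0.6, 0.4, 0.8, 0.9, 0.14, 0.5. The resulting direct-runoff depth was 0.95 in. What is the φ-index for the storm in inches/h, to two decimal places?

Only the 5 blocks with intensity above φ contribute runoff: 0.6, 0.4, 0.8, 0.9, 0.5 in/h.
Σ(I−φ)·Δt = d  ⇒  (0.6+0.4+0.8+0.9+0.5 − 5φ)·0.5 = 0.95
φ = (3.200 − 0.95/0.5) / 5 = 0.26 in/h.

φ ≈ 0.26 in/h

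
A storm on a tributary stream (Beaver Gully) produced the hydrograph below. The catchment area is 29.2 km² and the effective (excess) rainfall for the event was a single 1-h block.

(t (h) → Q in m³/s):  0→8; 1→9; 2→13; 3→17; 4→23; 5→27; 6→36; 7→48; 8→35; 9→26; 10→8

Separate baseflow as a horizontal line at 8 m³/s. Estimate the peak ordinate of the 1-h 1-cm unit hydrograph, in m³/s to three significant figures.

U_p ≈ 20.0 m³/s

Direct runoff: 0.0, 1.0, 5.0, 9.0, 15.0, 19.0, 28.0, 40.0, 27.0, 18.0, 0.0 m³/s; ΣQ_DR = 162.0 m³/s, peak = 40.0 m³/s.
Runoff depth d = ΣQ_DR·Δt / A = 162.0 × 3600 / (29.2 km²) = 19.97 mm.
The 1-cm UH is the DRH scaled by (10 mm)/d, so U_p = 40.0 × 10/19.97 = 20.0 m³/s.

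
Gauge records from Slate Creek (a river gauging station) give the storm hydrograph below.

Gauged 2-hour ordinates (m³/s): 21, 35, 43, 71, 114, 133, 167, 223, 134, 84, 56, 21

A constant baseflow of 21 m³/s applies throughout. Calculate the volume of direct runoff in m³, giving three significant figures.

V ≈ 6.12 × 10^6 m³

Direct-runoff ordinates (Q − Q_b): 0.0, 14.0, 22.0, 50.0, 93.0, 112.0, 146.0, 202.0, 113.0, 63.0, 35.0, 0.0 m³/s.
ΣQ_DR = 850.0 m³/s.
With Δt = 2 h = 7200 s, V = ΣQ_DR · Δt = 850.0 × 7200 = 6.12 × 10^6 m³.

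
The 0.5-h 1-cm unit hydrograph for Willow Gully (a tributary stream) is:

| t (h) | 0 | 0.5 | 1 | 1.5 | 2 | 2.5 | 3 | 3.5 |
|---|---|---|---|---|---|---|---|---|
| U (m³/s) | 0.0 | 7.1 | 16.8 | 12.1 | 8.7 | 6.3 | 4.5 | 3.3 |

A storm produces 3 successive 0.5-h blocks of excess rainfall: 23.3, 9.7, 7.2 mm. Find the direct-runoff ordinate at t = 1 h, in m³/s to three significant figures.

Q ≈ 46.0 m³/s

By discrete convolution, Q_j = Σ (P_i / 10 mm) · U_{j−i}.
At t = 1 h (j=2): Q = (23.3/10)·16.8 + (9.7/10)·7.1 + (7.2/10)·0.0 = 46.0 m³/s.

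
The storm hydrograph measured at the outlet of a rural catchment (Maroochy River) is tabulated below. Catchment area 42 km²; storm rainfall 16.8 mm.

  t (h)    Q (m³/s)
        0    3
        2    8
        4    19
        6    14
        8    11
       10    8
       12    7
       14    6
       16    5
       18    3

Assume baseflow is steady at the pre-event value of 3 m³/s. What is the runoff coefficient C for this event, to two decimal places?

ΣQ_DR = 54.00 m³/s; V = ΣQ_DR·Δt = 3.888 × 10^5 m³.
Runoff depth d = V / A = 9.257 mm.
C = d / P = 9.257 / 16.8 = 0.55.

C ≈ 0.55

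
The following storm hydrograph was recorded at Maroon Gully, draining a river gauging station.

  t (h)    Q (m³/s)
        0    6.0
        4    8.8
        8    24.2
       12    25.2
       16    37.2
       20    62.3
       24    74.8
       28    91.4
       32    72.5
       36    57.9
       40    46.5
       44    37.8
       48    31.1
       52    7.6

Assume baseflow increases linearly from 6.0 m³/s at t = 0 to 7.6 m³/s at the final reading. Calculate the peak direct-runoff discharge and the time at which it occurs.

Q_p = 84.54 m³/s at t = 28 h

Subtracting baseflow gives direct-runoff ordinates: 0.00, 2.68, 17.95, 18.83, 30.71, 55.68, 68.06, 84.54, 65.52, 50.79, 39.27, 30.45, 23.62, 0.00 m³/s.
The maximum is 84.54 m³/s, occurring at the reading for t = 28 h.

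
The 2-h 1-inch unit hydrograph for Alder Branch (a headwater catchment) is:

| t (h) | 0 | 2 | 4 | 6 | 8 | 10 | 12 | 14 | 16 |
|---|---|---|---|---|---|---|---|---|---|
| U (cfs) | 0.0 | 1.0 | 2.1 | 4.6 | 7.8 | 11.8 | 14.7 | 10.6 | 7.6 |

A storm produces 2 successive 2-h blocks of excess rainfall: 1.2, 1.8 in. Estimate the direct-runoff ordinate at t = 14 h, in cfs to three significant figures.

Q ≈ 39.2 cfs

By discrete convolution, Q_j = Σ (P_i / 1 in) · U_{j−i}.
At t = 14 h (j=7): Q = (1.2/1)·10.6 + (1.8/1)·14.7 = 39.2 cfs.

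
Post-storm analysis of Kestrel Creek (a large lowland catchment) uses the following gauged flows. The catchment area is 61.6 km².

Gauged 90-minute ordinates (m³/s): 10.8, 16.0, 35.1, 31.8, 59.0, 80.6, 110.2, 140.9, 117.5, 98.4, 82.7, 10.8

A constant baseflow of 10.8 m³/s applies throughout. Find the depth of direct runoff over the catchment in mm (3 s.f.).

d ≈ 58.2 mm

Direct runoff: 0.0, 5.2, 24.3, 21.0, 48.2, 69.8, 99.4, 130.1, 106.7, 87.6, 71.9, 0.0 m³/s; ΣQ_DR = 664.2 m³/s.
V = ΣQ_DR · Δt = 664.2 × 5400 s = 3.587 × 10^6 m³.
Over A = 61.6 km², depth = V / A = 58.2 mm.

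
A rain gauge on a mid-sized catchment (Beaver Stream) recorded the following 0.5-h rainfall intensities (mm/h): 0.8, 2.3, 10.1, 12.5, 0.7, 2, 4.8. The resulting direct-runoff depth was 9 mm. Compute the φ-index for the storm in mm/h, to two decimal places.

φ ≈ 3.13 mm/h

Only the 3 blocks with intensity above φ contribute runoff: 10.1, 12.5, 4.8 mm/h.
Σ(I−φ)·Δt = d  ⇒  (10.1+12.5+4.8 − 3φ)·0.5 = 9
φ = (27.40 − 9/0.5) / 3 = 3.13 mm/h.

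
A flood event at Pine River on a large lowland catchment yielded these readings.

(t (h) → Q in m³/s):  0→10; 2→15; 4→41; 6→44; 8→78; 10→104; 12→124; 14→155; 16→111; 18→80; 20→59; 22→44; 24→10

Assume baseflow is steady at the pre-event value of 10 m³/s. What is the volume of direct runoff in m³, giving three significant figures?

V ≈ 5.36 × 10^6 m³

Direct-runoff ordinates (Q − Q_b): 0.0, 5.0, 31.0, 34.0, 68.0, 94.0, 114.0, 145.0, 101.0, 70.0, 49.0, 34.0, 0.0 m³/s.
ΣQ_DR = 745.0 m³/s.
With Δt = 2 h = 7200 s, V = ΣQ_DR · Δt = 745.0 × 7200 = 5.36 × 10^6 m³.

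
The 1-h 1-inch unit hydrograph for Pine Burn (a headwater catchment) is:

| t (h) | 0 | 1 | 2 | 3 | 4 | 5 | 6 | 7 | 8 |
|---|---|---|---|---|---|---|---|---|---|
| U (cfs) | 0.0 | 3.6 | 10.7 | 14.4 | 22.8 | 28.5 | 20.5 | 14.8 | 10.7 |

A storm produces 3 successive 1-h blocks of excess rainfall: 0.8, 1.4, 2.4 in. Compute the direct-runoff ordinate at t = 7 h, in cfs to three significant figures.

Q ≈ 109 cfs

By discrete convolution, Q_j = Σ (P_i / 1 in) · U_{j−i}.
At t = 7 h (j=7): Q = (0.8/1)·14.8 + (1.4/1)·20.5 + (2.4/1)·28.5 = 109 cfs.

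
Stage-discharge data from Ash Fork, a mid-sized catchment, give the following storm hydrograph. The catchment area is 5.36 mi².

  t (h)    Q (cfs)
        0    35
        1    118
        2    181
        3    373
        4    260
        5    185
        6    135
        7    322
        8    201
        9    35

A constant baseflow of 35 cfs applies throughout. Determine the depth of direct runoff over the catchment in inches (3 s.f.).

Direct runoff: 0.0, 83.0, 146.0, 338.0, 225.0, 150.0, 100.0, 287.0, 166.0, 0.0 cfs; ΣQ_DR = 1495 cfs.
V = ΣQ_DR · Δt = 1495 × 3600 s = 5.382 × 10^6 ft³.
Over A = 5.36 mi², depth = V / A = 0.432 in.

d ≈ 0.432 in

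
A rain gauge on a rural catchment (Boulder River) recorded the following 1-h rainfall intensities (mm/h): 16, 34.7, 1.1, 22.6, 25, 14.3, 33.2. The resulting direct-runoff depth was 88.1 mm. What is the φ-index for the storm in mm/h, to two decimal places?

φ ≈ 9.62 mm/h

Only the 6 blocks with intensity above φ contribute runoff: 16, 34.7, 22.6, 25, 14.3, 33.2 mm/h.
Σ(I−φ)·Δt = d  ⇒  (16+34.7+22.6+25+14.3+33.2 − 6φ)·1 = 88.1
φ = (145.8 − 88.1/1) / 6 = 9.62 mm/h.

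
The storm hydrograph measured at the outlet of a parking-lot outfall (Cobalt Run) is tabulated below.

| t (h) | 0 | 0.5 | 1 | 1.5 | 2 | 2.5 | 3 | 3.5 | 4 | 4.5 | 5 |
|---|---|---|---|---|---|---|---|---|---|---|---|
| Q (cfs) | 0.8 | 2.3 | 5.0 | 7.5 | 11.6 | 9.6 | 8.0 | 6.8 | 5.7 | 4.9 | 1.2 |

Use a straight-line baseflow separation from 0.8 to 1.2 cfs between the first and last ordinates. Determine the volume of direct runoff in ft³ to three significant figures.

V ≈ 94300 ft³

Direct-runoff ordinates (Q − Q_b): 0.00, 1.46, 4.12, 6.58, 10.64, 8.60, 6.96, 5.72, 4.58, 3.74, 0.00 cfs.
ΣQ_DR = 52.40 cfs.
With Δt = 0.5 h = 1800 s, V = ΣQ_DR · Δt = 52.40 × 1800 = 94300 ft³.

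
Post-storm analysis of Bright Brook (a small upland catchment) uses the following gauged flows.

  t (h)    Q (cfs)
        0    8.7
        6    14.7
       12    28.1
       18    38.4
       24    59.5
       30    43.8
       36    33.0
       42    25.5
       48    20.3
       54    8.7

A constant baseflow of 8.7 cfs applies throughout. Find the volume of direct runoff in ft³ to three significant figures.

Direct-runoff ordinates (Q − Q_b): 0.0, 6.0, 19.4, 29.7, 50.8, 35.1, 24.3, 16.8, 11.6, 0.0 cfs.
ΣQ_DR = 193.7 cfs.
With Δt = 6 h = 21600 s, V = ΣQ_DR · Δt = 193.7 × 21600 = 4.18 × 10^6 ft³.

V ≈ 4.18 × 10^6 ft³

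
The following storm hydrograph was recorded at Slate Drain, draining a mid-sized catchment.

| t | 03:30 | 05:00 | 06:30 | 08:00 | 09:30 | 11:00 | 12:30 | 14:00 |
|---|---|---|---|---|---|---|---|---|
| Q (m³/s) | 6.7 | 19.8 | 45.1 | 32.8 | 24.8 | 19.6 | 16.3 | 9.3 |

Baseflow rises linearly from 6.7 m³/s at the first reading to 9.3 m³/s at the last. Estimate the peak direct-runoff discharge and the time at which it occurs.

Q_p = 37.66 m³/s at t = 06:30

Subtracting baseflow gives direct-runoff ordinates: 0.00, 12.73, 37.66, 24.99, 16.61, 11.04, 7.37, 0.00 m³/s.
The maximum is 37.66 m³/s, occurring at the reading for t = 06:30.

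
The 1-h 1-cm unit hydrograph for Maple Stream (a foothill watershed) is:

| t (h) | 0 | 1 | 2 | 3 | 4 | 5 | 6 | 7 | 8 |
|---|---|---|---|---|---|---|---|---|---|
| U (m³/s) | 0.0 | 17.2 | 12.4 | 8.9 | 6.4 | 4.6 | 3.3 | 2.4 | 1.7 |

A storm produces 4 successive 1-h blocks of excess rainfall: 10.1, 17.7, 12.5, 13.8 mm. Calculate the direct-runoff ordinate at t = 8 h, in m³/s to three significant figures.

By discrete convolution, Q_j = Σ (P_i / 10 mm) · U_{j−i}.
At t = 8 h (j=8): Q = (10.1/10)·1.7 + (17.7/10)·2.4 + (12.5/10)·3.3 + (13.8/10)·4.6 = 16.4 m³/s.

Q ≈ 16.4 m³/s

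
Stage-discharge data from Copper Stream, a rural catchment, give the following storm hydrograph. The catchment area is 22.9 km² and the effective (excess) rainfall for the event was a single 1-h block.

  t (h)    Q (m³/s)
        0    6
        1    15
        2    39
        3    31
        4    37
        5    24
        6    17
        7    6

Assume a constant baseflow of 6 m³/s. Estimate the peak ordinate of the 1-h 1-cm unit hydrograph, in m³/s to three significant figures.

U_p ≈ 16.5 m³/s

Direct runoff: 0.0, 9.0, 33.0, 25.0, 31.0, 18.0, 11.0, 0.0 m³/s; ΣQ_DR = 127.0 m³/s, peak = 33.0 m³/s.
Runoff depth d = ΣQ_DR·Δt / A = 127.0 × 3600 / (22.9 km²) = 19.97 mm.
The 1-cm UH is the DRH scaled by (10 mm)/d, so U_p = 33.0 × 10/19.97 = 16.5 m³/s.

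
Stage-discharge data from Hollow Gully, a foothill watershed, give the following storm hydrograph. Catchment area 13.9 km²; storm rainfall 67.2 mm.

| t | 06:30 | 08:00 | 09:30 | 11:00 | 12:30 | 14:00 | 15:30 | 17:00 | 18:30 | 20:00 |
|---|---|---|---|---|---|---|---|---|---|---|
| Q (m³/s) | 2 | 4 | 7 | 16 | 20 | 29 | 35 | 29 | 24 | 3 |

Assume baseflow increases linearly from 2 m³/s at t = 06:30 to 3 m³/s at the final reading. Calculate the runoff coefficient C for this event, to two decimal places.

C ≈ 0.83

ΣQ_DR = 144.0 m³/s; V = ΣQ_DR·Δt = 7.776 × 10^5 m³.
Runoff depth d = V / A = 55.94 mm.
C = d / P = 55.94 / 67.2 = 0.83.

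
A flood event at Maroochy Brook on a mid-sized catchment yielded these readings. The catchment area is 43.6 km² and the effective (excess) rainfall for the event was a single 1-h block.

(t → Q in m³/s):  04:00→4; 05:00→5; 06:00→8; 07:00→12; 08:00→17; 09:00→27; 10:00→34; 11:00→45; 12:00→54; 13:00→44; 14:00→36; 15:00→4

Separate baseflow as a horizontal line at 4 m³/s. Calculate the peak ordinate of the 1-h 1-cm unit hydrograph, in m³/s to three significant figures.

Direct runoff: 0.0, 1.0, 4.0, 8.0, 13.0, 23.0, 30.0, 41.0, 50.0, 40.0, 32.0, 0.0 m³/s; ΣQ_DR = 242.0 m³/s, peak = 50.0 m³/s.
Runoff depth d = ΣQ_DR·Δt / A = 242.0 × 3600 / (43.6 km²) = 19.98 mm.
The 1-cm UH is the DRH scaled by (10 mm)/d, so U_p = 50.0 × 10/19.98 = 25.0 m³/s.

U_p ≈ 25.0 m³/s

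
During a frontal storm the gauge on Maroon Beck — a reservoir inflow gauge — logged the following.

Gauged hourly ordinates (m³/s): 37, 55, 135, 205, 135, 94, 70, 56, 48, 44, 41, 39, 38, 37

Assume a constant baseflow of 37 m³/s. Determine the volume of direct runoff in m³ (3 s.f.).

V ≈ 1.86 × 10^6 m³

Direct-runoff ordinates (Q − Q_b): 0.0, 18.0, 98.0, 168.0, 98.0, 57.0, 33.0, 19.0, 11.0, 7.0, 4.0, 2.0, 1.0, 0.0 m³/s.
ΣQ_DR = 516.0 m³/s.
With Δt = 1 h = 3600 s, V = ΣQ_DR · Δt = 516.0 × 3600 = 1.86 × 10^6 m³.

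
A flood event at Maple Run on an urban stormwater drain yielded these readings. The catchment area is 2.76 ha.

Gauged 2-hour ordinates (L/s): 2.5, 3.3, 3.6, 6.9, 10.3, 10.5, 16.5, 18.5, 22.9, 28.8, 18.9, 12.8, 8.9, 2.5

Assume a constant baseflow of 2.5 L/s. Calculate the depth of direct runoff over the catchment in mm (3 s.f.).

d ≈ 34.4 mm

Direct runoff: 0.0, 0.8, 1.1, 4.4, 7.8, 8.0, 14.0, 16.0, 20.4, 26.3, 16.4, 10.3, 6.4, 0.0 L/s; ΣQ_DR = 131.9 L/s.
V = ΣQ_DR · Δt = 131.9 × 7200 s = 9.497 × 10^5 L.
Over A = 2.76 ha, depth = V / A = 34.4 mm.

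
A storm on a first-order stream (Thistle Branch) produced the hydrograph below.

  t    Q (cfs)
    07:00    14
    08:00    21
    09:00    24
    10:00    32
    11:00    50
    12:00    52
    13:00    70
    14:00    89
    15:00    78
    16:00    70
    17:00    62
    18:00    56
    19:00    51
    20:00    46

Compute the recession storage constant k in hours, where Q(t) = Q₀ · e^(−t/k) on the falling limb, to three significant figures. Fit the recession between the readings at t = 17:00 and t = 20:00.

On the falling limb, Q drops from 62 to 46 cfs between t = 17:00 and t = 20:00 (Δt = 3 h).
k = −Δt / ln(Q₂/Q₁) = −3 / ln(46/62) = 10.1 h.

k ≈ 10.1 h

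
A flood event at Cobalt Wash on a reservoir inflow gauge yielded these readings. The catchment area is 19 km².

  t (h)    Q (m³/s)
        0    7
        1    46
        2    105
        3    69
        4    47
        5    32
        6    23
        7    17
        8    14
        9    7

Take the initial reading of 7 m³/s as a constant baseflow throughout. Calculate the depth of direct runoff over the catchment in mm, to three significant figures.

d ≈ 56.3 mm

Direct runoff: 0.0, 39.0, 98.0, 62.0, 40.0, 25.0, 16.0, 10.0, 7.0, 0.0 m³/s; ΣQ_DR = 297.0 m³/s.
V = ΣQ_DR · Δt = 297.0 × 3600 s = 1.069 × 10^6 m³.
Over A = 19 km², depth = V / A = 56.3 mm.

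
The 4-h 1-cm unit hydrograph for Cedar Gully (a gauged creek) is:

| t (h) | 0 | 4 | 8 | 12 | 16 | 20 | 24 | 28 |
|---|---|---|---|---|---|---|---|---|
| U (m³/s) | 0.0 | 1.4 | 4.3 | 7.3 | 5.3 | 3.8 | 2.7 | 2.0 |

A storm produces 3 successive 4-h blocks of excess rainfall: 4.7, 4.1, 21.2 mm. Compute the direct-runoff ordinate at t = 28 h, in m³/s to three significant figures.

Q ≈ 10.1 m³/s

By discrete convolution, Q_j = Σ (P_i / 10 mm) · U_{j−i}.
At t = 28 h (j=7): Q = (4.7/10)·2.0 + (4.1/10)·2.7 + (21.2/10)·3.8 = 10.1 m³/s.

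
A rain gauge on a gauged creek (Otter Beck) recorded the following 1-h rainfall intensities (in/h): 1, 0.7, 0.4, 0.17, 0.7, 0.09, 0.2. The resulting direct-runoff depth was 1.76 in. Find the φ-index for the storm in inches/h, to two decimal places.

φ ≈ 0.26 in/h

Only the 4 blocks with intensity above φ contribute runoff: 1, 0.7, 0.4, 0.7 in/h.
Σ(I−φ)·Δt = d  ⇒  (1+0.7+0.4+0.7 − 4φ)·1 = 1.76
φ = (2.800 − 1.76/1) / 4 = 0.26 in/h.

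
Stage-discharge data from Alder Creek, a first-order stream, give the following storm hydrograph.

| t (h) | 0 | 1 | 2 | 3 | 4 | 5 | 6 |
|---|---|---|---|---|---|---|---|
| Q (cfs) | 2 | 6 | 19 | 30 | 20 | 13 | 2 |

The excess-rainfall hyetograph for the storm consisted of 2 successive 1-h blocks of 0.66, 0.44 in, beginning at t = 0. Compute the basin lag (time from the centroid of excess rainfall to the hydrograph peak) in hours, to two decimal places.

Centroid of excess rainfall: t_c = Σ P_i·t̄_i / ΣP_i = 0.9000 h (block centres at 0.5, 1.5 h).
Hydrograph peak occurs at t = 3 h, so basin lag t_L = 3 − 0.9000 = 2.10 h.

t_L ≈ 2.10 h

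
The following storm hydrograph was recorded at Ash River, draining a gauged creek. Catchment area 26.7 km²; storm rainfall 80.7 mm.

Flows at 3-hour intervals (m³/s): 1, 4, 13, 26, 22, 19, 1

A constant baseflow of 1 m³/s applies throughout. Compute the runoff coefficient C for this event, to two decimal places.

ΣQ_DR = 79.00 m³/s; V = ΣQ_DR·Δt = 8.532 × 10^5 m³.
Runoff depth d = V / A = 31.96 mm.
C = d / P = 31.96 / 80.7 = 0.40.

C ≈ 0.40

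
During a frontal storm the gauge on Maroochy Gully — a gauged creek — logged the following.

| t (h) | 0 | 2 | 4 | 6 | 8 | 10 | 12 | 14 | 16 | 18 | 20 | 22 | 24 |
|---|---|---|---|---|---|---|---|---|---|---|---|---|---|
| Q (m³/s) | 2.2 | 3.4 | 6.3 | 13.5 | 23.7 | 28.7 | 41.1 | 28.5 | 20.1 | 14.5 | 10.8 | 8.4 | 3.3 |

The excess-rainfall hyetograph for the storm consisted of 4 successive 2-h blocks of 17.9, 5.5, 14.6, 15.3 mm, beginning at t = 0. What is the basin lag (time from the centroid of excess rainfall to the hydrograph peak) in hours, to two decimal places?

t_L ≈ 7.98 h

Centroid of excess rainfall: t_c = Σ P_i·t̄_i / ΣP_i = 4.0244 h (block centres at 1, 3, 5, 7 h).
Hydrograph peak occurs at t = 12 h, so basin lag t_L = 12 − 4.0244 = 7.98 h.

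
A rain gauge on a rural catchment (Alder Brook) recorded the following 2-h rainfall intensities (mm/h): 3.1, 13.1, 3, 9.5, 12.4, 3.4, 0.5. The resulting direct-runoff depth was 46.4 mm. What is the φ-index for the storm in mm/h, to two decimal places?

Only the 3 blocks with intensity above φ contribute runoff: 13.1, 9.5, 12.4 mm/h.
Σ(I−φ)·Δt = d  ⇒  (13.1+9.5+12.4 − 3φ)·2 = 46.4
φ = (35.00 − 46.4/2) / 3 = 3.93 mm/h.

φ ≈ 3.93 mm/h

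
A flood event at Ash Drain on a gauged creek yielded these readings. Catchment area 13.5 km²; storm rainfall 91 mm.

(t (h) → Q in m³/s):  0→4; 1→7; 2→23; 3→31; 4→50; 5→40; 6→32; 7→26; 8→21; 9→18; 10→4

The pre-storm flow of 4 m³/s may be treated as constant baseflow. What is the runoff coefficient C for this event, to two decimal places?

ΣQ_DR = 212.0 m³/s; V = ΣQ_DR·Δt = 7.632 × 10^5 m³.
Runoff depth d = V / A = 56.53 mm.
C = d / P = 56.53 / 91 = 0.62.

C ≈ 0.62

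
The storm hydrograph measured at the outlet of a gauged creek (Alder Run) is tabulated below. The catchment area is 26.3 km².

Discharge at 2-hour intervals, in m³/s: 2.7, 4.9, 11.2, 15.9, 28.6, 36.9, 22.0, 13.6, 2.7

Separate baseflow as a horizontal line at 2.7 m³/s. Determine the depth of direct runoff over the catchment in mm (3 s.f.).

Direct runoff: 0.0, 2.2, 8.5, 13.2, 25.9, 34.2, 19.3, 10.9, 0.0 m³/s; ΣQ_DR = 114.2 m³/s.
V = ΣQ_DR · Δt = 114.2 × 7200 s = 8.222 × 10^5 m³.
Over A = 26.3 km², depth = V / A = 31.3 mm.

d ≈ 31.3 mm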